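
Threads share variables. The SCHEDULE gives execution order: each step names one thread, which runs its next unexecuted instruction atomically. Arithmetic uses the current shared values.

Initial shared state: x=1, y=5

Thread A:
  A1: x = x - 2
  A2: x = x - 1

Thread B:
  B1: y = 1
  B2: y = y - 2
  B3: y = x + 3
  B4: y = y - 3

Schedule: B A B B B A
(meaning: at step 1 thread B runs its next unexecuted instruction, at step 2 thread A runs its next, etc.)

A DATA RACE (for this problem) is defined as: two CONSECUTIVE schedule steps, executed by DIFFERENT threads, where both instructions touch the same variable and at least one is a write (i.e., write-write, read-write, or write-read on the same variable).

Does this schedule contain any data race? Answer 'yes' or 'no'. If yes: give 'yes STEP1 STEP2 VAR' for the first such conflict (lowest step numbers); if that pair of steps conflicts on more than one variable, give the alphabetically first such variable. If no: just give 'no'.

Steps 1,2: B(r=-,w=y) vs A(r=x,w=x). No conflict.
Steps 2,3: A(r=x,w=x) vs B(r=y,w=y). No conflict.
Steps 3,4: same thread (B). No race.
Steps 4,5: same thread (B). No race.
Steps 5,6: B(r=y,w=y) vs A(r=x,w=x). No conflict.

Answer: no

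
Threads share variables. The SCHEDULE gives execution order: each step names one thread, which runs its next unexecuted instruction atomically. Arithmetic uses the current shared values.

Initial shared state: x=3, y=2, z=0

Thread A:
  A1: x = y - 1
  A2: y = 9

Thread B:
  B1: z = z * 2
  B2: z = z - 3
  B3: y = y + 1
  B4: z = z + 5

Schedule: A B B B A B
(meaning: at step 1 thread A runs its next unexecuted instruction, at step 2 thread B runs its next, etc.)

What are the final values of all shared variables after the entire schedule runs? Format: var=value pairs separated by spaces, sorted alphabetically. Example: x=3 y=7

Answer: x=1 y=9 z=2

Derivation:
Step 1: thread A executes A1 (x = y - 1). Shared: x=1 y=2 z=0. PCs: A@1 B@0
Step 2: thread B executes B1 (z = z * 2). Shared: x=1 y=2 z=0. PCs: A@1 B@1
Step 3: thread B executes B2 (z = z - 3). Shared: x=1 y=2 z=-3. PCs: A@1 B@2
Step 4: thread B executes B3 (y = y + 1). Shared: x=1 y=3 z=-3. PCs: A@1 B@3
Step 5: thread A executes A2 (y = 9). Shared: x=1 y=9 z=-3. PCs: A@2 B@3
Step 6: thread B executes B4 (z = z + 5). Shared: x=1 y=9 z=2. PCs: A@2 B@4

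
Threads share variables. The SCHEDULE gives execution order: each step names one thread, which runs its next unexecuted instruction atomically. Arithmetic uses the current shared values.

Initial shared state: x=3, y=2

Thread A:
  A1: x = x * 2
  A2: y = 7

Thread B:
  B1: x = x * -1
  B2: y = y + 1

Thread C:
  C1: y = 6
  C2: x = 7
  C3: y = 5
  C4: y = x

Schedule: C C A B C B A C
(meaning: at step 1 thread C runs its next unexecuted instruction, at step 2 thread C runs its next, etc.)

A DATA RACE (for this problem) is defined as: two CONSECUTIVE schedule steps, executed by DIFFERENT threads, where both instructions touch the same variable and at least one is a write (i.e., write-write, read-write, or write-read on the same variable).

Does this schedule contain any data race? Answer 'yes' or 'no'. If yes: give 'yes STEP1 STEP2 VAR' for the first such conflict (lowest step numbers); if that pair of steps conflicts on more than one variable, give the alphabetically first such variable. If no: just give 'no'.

Answer: yes 2 3 x

Derivation:
Steps 1,2: same thread (C). No race.
Steps 2,3: C(x = 7) vs A(x = x * 2). RACE on x (W-W).
Steps 3,4: A(x = x * 2) vs B(x = x * -1). RACE on x (W-W).
Steps 4,5: B(r=x,w=x) vs C(r=-,w=y). No conflict.
Steps 5,6: C(y = 5) vs B(y = y + 1). RACE on y (W-W).
Steps 6,7: B(y = y + 1) vs A(y = 7). RACE on y (W-W).
Steps 7,8: A(y = 7) vs C(y = x). RACE on y (W-W).
First conflict at steps 2,3.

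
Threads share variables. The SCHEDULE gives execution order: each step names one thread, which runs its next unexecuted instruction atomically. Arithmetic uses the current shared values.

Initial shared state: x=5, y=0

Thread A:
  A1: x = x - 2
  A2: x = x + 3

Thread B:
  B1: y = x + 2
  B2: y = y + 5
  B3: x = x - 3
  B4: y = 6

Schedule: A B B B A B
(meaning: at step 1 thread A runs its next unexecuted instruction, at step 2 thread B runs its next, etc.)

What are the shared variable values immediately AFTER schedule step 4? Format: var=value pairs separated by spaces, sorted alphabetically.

Answer: x=0 y=10

Derivation:
Step 1: thread A executes A1 (x = x - 2). Shared: x=3 y=0. PCs: A@1 B@0
Step 2: thread B executes B1 (y = x + 2). Shared: x=3 y=5. PCs: A@1 B@1
Step 3: thread B executes B2 (y = y + 5). Shared: x=3 y=10. PCs: A@1 B@2
Step 4: thread B executes B3 (x = x - 3). Shared: x=0 y=10. PCs: A@1 B@3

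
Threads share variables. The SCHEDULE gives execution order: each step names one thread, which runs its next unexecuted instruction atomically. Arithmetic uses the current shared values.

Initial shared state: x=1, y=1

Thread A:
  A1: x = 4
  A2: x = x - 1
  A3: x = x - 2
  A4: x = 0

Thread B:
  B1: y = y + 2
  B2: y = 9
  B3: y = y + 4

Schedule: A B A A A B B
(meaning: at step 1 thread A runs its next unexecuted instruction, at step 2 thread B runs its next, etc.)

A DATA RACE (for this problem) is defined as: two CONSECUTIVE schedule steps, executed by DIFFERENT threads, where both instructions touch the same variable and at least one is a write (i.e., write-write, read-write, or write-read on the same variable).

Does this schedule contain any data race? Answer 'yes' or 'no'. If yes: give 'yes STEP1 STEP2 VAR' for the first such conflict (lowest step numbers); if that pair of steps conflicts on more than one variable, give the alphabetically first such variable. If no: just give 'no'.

Answer: no

Derivation:
Steps 1,2: A(r=-,w=x) vs B(r=y,w=y). No conflict.
Steps 2,3: B(r=y,w=y) vs A(r=x,w=x). No conflict.
Steps 3,4: same thread (A). No race.
Steps 4,5: same thread (A). No race.
Steps 5,6: A(r=-,w=x) vs B(r=-,w=y). No conflict.
Steps 6,7: same thread (B). No race.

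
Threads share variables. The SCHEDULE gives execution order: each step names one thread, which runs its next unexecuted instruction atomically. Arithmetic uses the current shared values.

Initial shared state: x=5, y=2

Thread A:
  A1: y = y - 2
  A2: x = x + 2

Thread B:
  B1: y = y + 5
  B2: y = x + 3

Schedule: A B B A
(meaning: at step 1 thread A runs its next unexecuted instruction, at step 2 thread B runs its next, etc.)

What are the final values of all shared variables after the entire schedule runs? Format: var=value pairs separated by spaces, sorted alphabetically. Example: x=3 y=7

Answer: x=7 y=8

Derivation:
Step 1: thread A executes A1 (y = y - 2). Shared: x=5 y=0. PCs: A@1 B@0
Step 2: thread B executes B1 (y = y + 5). Shared: x=5 y=5. PCs: A@1 B@1
Step 3: thread B executes B2 (y = x + 3). Shared: x=5 y=8. PCs: A@1 B@2
Step 4: thread A executes A2 (x = x + 2). Shared: x=7 y=8. PCs: A@2 B@2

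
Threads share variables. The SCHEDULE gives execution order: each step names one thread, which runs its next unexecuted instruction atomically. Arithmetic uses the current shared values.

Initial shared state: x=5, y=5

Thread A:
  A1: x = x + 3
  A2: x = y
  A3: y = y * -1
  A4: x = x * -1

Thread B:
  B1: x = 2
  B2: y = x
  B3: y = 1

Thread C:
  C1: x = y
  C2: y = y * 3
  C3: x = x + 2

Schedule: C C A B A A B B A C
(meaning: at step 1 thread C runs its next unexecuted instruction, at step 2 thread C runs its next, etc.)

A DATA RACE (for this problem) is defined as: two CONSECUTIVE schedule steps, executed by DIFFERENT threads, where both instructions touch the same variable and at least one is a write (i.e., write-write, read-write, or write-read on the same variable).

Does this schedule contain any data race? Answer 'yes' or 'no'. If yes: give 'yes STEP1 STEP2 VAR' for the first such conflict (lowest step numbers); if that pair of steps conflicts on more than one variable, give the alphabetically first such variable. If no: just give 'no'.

Steps 1,2: same thread (C). No race.
Steps 2,3: C(r=y,w=y) vs A(r=x,w=x). No conflict.
Steps 3,4: A(x = x + 3) vs B(x = 2). RACE on x (W-W).
Steps 4,5: B(x = 2) vs A(x = y). RACE on x (W-W).
Steps 5,6: same thread (A). No race.
Steps 6,7: A(y = y * -1) vs B(y = x). RACE on y (W-W).
Steps 7,8: same thread (B). No race.
Steps 8,9: B(r=-,w=y) vs A(r=x,w=x). No conflict.
Steps 9,10: A(x = x * -1) vs C(x = x + 2). RACE on x (W-W).
First conflict at steps 3,4.

Answer: yes 3 4 x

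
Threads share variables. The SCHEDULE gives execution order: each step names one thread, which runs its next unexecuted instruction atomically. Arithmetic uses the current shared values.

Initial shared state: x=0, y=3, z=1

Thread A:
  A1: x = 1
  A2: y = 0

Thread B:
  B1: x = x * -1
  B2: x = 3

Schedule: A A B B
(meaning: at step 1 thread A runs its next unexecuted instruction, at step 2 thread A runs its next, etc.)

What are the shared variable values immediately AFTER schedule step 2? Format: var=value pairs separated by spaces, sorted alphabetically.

Answer: x=1 y=0 z=1

Derivation:
Step 1: thread A executes A1 (x = 1). Shared: x=1 y=3 z=1. PCs: A@1 B@0
Step 2: thread A executes A2 (y = 0). Shared: x=1 y=0 z=1. PCs: A@2 B@0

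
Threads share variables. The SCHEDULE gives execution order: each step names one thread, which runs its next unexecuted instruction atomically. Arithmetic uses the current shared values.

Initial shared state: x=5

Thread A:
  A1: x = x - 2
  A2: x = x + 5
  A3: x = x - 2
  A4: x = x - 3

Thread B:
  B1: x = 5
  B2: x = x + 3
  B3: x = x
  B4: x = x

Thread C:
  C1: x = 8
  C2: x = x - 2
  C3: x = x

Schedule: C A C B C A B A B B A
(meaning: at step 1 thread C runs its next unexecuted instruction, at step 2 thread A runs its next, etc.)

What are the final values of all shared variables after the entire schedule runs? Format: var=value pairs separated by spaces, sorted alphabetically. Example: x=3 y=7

Step 1: thread C executes C1 (x = 8). Shared: x=8. PCs: A@0 B@0 C@1
Step 2: thread A executes A1 (x = x - 2). Shared: x=6. PCs: A@1 B@0 C@1
Step 3: thread C executes C2 (x = x - 2). Shared: x=4. PCs: A@1 B@0 C@2
Step 4: thread B executes B1 (x = 5). Shared: x=5. PCs: A@1 B@1 C@2
Step 5: thread C executes C3 (x = x). Shared: x=5. PCs: A@1 B@1 C@3
Step 6: thread A executes A2 (x = x + 5). Shared: x=10. PCs: A@2 B@1 C@3
Step 7: thread B executes B2 (x = x + 3). Shared: x=13. PCs: A@2 B@2 C@3
Step 8: thread A executes A3 (x = x - 2). Shared: x=11. PCs: A@3 B@2 C@3
Step 9: thread B executes B3 (x = x). Shared: x=11. PCs: A@3 B@3 C@3
Step 10: thread B executes B4 (x = x). Shared: x=11. PCs: A@3 B@4 C@3
Step 11: thread A executes A4 (x = x - 3). Shared: x=8. PCs: A@4 B@4 C@3

Answer: x=8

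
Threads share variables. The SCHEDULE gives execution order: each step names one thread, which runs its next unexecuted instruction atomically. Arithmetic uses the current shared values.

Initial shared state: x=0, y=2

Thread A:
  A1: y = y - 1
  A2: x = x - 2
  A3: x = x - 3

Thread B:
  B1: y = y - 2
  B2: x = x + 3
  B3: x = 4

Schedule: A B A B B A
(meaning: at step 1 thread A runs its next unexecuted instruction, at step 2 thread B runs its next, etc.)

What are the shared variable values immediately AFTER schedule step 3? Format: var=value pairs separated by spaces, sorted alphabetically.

Step 1: thread A executes A1 (y = y - 1). Shared: x=0 y=1. PCs: A@1 B@0
Step 2: thread B executes B1 (y = y - 2). Shared: x=0 y=-1. PCs: A@1 B@1
Step 3: thread A executes A2 (x = x - 2). Shared: x=-2 y=-1. PCs: A@2 B@1

Answer: x=-2 y=-1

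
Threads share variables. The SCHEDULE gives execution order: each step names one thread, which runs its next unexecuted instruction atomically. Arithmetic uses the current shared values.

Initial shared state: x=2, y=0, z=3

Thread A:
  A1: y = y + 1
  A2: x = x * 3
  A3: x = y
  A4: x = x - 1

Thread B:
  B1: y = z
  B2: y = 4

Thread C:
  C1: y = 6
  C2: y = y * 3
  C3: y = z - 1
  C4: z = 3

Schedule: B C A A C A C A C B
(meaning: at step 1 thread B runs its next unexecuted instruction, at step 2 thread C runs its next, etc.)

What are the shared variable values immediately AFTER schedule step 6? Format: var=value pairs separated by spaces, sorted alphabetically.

Step 1: thread B executes B1 (y = z). Shared: x=2 y=3 z=3. PCs: A@0 B@1 C@0
Step 2: thread C executes C1 (y = 6). Shared: x=2 y=6 z=3. PCs: A@0 B@1 C@1
Step 3: thread A executes A1 (y = y + 1). Shared: x=2 y=7 z=3. PCs: A@1 B@1 C@1
Step 4: thread A executes A2 (x = x * 3). Shared: x=6 y=7 z=3. PCs: A@2 B@1 C@1
Step 5: thread C executes C2 (y = y * 3). Shared: x=6 y=21 z=3. PCs: A@2 B@1 C@2
Step 6: thread A executes A3 (x = y). Shared: x=21 y=21 z=3. PCs: A@3 B@1 C@2

Answer: x=21 y=21 z=3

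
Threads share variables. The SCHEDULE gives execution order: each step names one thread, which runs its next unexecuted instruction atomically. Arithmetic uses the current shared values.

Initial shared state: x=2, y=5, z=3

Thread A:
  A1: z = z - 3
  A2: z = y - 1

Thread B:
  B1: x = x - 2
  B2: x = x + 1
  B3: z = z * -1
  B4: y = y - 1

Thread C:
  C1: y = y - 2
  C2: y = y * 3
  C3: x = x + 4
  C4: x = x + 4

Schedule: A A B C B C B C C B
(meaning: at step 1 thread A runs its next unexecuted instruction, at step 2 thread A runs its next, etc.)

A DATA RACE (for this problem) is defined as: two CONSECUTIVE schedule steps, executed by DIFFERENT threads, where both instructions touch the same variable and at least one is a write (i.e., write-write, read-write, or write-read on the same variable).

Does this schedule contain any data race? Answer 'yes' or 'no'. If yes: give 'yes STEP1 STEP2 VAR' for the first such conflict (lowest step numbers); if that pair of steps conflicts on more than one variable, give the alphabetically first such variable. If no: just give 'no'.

Answer: no

Derivation:
Steps 1,2: same thread (A). No race.
Steps 2,3: A(r=y,w=z) vs B(r=x,w=x). No conflict.
Steps 3,4: B(r=x,w=x) vs C(r=y,w=y). No conflict.
Steps 4,5: C(r=y,w=y) vs B(r=x,w=x). No conflict.
Steps 5,6: B(r=x,w=x) vs C(r=y,w=y). No conflict.
Steps 6,7: C(r=y,w=y) vs B(r=z,w=z). No conflict.
Steps 7,8: B(r=z,w=z) vs C(r=x,w=x). No conflict.
Steps 8,9: same thread (C). No race.
Steps 9,10: C(r=x,w=x) vs B(r=y,w=y). No conflict.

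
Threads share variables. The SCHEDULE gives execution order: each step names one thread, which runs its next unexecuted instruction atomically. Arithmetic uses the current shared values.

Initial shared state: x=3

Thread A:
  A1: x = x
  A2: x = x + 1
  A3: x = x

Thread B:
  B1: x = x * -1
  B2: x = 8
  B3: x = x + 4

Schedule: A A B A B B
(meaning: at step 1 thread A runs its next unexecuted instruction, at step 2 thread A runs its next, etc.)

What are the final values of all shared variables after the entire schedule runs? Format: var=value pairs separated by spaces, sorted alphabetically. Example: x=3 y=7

Answer: x=12

Derivation:
Step 1: thread A executes A1 (x = x). Shared: x=3. PCs: A@1 B@0
Step 2: thread A executes A2 (x = x + 1). Shared: x=4. PCs: A@2 B@0
Step 3: thread B executes B1 (x = x * -1). Shared: x=-4. PCs: A@2 B@1
Step 4: thread A executes A3 (x = x). Shared: x=-4. PCs: A@3 B@1
Step 5: thread B executes B2 (x = 8). Shared: x=8. PCs: A@3 B@2
Step 6: thread B executes B3 (x = x + 4). Shared: x=12. PCs: A@3 B@3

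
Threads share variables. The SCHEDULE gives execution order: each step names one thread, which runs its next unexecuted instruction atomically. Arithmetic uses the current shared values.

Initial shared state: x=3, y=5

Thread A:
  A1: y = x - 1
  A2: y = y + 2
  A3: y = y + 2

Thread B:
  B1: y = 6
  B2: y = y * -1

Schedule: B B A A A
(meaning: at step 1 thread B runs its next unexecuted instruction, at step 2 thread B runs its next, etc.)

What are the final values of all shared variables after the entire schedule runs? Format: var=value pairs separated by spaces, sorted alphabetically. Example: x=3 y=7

Answer: x=3 y=6

Derivation:
Step 1: thread B executes B1 (y = 6). Shared: x=3 y=6. PCs: A@0 B@1
Step 2: thread B executes B2 (y = y * -1). Shared: x=3 y=-6. PCs: A@0 B@2
Step 3: thread A executes A1 (y = x - 1). Shared: x=3 y=2. PCs: A@1 B@2
Step 4: thread A executes A2 (y = y + 2). Shared: x=3 y=4. PCs: A@2 B@2
Step 5: thread A executes A3 (y = y + 2). Shared: x=3 y=6. PCs: A@3 B@2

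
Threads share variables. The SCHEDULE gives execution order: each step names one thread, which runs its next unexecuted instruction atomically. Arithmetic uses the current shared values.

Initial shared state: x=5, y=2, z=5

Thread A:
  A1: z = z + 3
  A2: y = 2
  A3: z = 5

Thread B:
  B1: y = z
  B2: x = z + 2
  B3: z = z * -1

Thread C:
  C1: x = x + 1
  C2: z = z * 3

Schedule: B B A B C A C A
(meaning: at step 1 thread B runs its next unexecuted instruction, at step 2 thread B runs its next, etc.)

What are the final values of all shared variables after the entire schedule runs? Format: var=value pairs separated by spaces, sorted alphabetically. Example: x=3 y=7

Answer: x=8 y=2 z=5

Derivation:
Step 1: thread B executes B1 (y = z). Shared: x=5 y=5 z=5. PCs: A@0 B@1 C@0
Step 2: thread B executes B2 (x = z + 2). Shared: x=7 y=5 z=5. PCs: A@0 B@2 C@0
Step 3: thread A executes A1 (z = z + 3). Shared: x=7 y=5 z=8. PCs: A@1 B@2 C@0
Step 4: thread B executes B3 (z = z * -1). Shared: x=7 y=5 z=-8. PCs: A@1 B@3 C@0
Step 5: thread C executes C1 (x = x + 1). Shared: x=8 y=5 z=-8. PCs: A@1 B@3 C@1
Step 6: thread A executes A2 (y = 2). Shared: x=8 y=2 z=-8. PCs: A@2 B@3 C@1
Step 7: thread C executes C2 (z = z * 3). Shared: x=8 y=2 z=-24. PCs: A@2 B@3 C@2
Step 8: thread A executes A3 (z = 5). Shared: x=8 y=2 z=5. PCs: A@3 B@3 C@2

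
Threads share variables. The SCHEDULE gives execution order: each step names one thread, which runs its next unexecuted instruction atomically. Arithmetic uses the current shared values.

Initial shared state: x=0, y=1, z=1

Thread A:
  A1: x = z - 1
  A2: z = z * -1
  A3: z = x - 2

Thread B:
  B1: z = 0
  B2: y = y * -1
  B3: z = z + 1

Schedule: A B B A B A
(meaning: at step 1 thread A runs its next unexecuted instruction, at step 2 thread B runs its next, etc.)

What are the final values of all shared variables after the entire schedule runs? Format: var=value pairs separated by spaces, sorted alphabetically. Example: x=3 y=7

Step 1: thread A executes A1 (x = z - 1). Shared: x=0 y=1 z=1. PCs: A@1 B@0
Step 2: thread B executes B1 (z = 0). Shared: x=0 y=1 z=0. PCs: A@1 B@1
Step 3: thread B executes B2 (y = y * -1). Shared: x=0 y=-1 z=0. PCs: A@1 B@2
Step 4: thread A executes A2 (z = z * -1). Shared: x=0 y=-1 z=0. PCs: A@2 B@2
Step 5: thread B executes B3 (z = z + 1). Shared: x=0 y=-1 z=1. PCs: A@2 B@3
Step 6: thread A executes A3 (z = x - 2). Shared: x=0 y=-1 z=-2. PCs: A@3 B@3

Answer: x=0 y=-1 z=-2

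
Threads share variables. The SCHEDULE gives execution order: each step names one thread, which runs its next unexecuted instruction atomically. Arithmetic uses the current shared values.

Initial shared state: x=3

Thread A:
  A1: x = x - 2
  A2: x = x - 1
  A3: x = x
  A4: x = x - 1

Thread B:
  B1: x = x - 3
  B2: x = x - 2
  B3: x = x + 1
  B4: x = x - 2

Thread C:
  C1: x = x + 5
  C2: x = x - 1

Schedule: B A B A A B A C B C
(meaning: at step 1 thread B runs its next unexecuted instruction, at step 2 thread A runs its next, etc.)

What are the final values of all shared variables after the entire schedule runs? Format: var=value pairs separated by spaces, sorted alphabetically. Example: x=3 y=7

Step 1: thread B executes B1 (x = x - 3). Shared: x=0. PCs: A@0 B@1 C@0
Step 2: thread A executes A1 (x = x - 2). Shared: x=-2. PCs: A@1 B@1 C@0
Step 3: thread B executes B2 (x = x - 2). Shared: x=-4. PCs: A@1 B@2 C@0
Step 4: thread A executes A2 (x = x - 1). Shared: x=-5. PCs: A@2 B@2 C@0
Step 5: thread A executes A3 (x = x). Shared: x=-5. PCs: A@3 B@2 C@0
Step 6: thread B executes B3 (x = x + 1). Shared: x=-4. PCs: A@3 B@3 C@0
Step 7: thread A executes A4 (x = x - 1). Shared: x=-5. PCs: A@4 B@3 C@0
Step 8: thread C executes C1 (x = x + 5). Shared: x=0. PCs: A@4 B@3 C@1
Step 9: thread B executes B4 (x = x - 2). Shared: x=-2. PCs: A@4 B@4 C@1
Step 10: thread C executes C2 (x = x - 1). Shared: x=-3. PCs: A@4 B@4 C@2

Answer: x=-3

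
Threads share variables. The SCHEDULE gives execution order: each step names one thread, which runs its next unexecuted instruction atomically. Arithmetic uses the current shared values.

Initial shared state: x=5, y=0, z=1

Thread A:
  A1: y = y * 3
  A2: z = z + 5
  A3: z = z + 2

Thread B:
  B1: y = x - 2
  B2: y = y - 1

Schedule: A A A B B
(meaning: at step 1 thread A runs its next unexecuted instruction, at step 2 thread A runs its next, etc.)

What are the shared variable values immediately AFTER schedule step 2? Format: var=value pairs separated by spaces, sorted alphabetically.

Answer: x=5 y=0 z=6

Derivation:
Step 1: thread A executes A1 (y = y * 3). Shared: x=5 y=0 z=1. PCs: A@1 B@0
Step 2: thread A executes A2 (z = z + 5). Shared: x=5 y=0 z=6. PCs: A@2 B@0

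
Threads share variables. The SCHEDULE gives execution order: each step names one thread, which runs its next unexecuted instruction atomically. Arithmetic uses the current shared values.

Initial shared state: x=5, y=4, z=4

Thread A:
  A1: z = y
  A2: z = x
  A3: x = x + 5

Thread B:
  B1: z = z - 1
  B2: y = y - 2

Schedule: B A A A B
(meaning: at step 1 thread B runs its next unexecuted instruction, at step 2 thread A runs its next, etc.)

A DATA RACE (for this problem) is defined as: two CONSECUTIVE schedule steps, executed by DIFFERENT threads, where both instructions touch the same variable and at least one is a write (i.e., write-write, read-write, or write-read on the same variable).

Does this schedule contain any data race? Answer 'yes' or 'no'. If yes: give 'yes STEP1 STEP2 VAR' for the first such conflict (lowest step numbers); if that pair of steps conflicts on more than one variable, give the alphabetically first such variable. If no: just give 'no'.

Answer: yes 1 2 z

Derivation:
Steps 1,2: B(z = z - 1) vs A(z = y). RACE on z (W-W).
Steps 2,3: same thread (A). No race.
Steps 3,4: same thread (A). No race.
Steps 4,5: A(r=x,w=x) vs B(r=y,w=y). No conflict.
First conflict at steps 1,2.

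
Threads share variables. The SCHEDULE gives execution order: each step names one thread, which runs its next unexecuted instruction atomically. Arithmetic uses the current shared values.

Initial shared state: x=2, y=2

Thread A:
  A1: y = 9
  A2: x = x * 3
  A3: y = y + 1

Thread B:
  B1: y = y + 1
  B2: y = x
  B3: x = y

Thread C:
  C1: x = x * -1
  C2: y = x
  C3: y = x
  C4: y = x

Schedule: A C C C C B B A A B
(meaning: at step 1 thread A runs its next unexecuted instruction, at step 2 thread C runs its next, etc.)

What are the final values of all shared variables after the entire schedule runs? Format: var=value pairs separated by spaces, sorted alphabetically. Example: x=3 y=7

Step 1: thread A executes A1 (y = 9). Shared: x=2 y=9. PCs: A@1 B@0 C@0
Step 2: thread C executes C1 (x = x * -1). Shared: x=-2 y=9. PCs: A@1 B@0 C@1
Step 3: thread C executes C2 (y = x). Shared: x=-2 y=-2. PCs: A@1 B@0 C@2
Step 4: thread C executes C3 (y = x). Shared: x=-2 y=-2. PCs: A@1 B@0 C@3
Step 5: thread C executes C4 (y = x). Shared: x=-2 y=-2. PCs: A@1 B@0 C@4
Step 6: thread B executes B1 (y = y + 1). Shared: x=-2 y=-1. PCs: A@1 B@1 C@4
Step 7: thread B executes B2 (y = x). Shared: x=-2 y=-2. PCs: A@1 B@2 C@4
Step 8: thread A executes A2 (x = x * 3). Shared: x=-6 y=-2. PCs: A@2 B@2 C@4
Step 9: thread A executes A3 (y = y + 1). Shared: x=-6 y=-1. PCs: A@3 B@2 C@4
Step 10: thread B executes B3 (x = y). Shared: x=-1 y=-1. PCs: A@3 B@3 C@4

Answer: x=-1 y=-1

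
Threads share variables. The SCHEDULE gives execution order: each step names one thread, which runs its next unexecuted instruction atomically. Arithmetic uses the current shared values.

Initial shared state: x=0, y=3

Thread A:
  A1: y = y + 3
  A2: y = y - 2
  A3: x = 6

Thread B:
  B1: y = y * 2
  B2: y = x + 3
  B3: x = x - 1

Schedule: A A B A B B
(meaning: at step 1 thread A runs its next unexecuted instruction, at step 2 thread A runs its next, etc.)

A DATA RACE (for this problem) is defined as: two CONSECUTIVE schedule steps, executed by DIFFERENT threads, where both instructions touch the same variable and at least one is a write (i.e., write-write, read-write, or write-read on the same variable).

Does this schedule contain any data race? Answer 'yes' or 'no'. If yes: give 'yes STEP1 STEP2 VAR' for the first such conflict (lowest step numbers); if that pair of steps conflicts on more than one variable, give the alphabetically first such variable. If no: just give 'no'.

Steps 1,2: same thread (A). No race.
Steps 2,3: A(y = y - 2) vs B(y = y * 2). RACE on y (W-W).
Steps 3,4: B(r=y,w=y) vs A(r=-,w=x). No conflict.
Steps 4,5: A(x = 6) vs B(y = x + 3). RACE on x (W-R).
Steps 5,6: same thread (B). No race.
First conflict at steps 2,3.

Answer: yes 2 3 y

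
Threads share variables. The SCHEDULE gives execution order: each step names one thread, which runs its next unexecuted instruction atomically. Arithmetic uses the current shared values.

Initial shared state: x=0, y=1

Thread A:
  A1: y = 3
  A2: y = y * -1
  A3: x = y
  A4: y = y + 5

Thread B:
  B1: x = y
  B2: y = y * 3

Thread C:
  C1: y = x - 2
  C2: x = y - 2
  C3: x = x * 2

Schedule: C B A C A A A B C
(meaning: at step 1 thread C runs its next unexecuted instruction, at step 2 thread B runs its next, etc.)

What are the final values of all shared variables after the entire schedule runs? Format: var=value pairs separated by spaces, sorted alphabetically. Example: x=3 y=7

Answer: x=-6 y=6

Derivation:
Step 1: thread C executes C1 (y = x - 2). Shared: x=0 y=-2. PCs: A@0 B@0 C@1
Step 2: thread B executes B1 (x = y). Shared: x=-2 y=-2. PCs: A@0 B@1 C@1
Step 3: thread A executes A1 (y = 3). Shared: x=-2 y=3. PCs: A@1 B@1 C@1
Step 4: thread C executes C2 (x = y - 2). Shared: x=1 y=3. PCs: A@1 B@1 C@2
Step 5: thread A executes A2 (y = y * -1). Shared: x=1 y=-3. PCs: A@2 B@1 C@2
Step 6: thread A executes A3 (x = y). Shared: x=-3 y=-3. PCs: A@3 B@1 C@2
Step 7: thread A executes A4 (y = y + 5). Shared: x=-3 y=2. PCs: A@4 B@1 C@2
Step 8: thread B executes B2 (y = y * 3). Shared: x=-3 y=6. PCs: A@4 B@2 C@2
Step 9: thread C executes C3 (x = x * 2). Shared: x=-6 y=6. PCs: A@4 B@2 C@3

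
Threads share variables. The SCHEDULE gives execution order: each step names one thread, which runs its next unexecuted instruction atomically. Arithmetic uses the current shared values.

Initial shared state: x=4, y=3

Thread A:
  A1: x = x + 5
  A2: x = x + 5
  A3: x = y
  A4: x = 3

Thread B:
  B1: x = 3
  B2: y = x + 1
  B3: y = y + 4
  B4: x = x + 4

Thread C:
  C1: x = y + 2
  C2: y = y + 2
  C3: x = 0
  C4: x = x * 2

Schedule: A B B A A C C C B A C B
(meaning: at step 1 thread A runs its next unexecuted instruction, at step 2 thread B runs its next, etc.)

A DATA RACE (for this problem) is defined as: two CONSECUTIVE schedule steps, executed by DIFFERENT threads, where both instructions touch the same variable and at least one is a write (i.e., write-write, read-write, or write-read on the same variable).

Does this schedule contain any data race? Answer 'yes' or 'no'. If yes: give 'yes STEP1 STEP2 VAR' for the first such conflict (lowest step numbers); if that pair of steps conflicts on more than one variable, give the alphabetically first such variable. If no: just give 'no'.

Steps 1,2: A(x = x + 5) vs B(x = 3). RACE on x (W-W).
Steps 2,3: same thread (B). No race.
Steps 3,4: B(y = x + 1) vs A(x = x + 5). RACE on x (R-W).
Steps 4,5: same thread (A). No race.
Steps 5,6: A(x = y) vs C(x = y + 2). RACE on x (W-W).
Steps 6,7: same thread (C). No race.
Steps 7,8: same thread (C). No race.
Steps 8,9: C(r=-,w=x) vs B(r=y,w=y). No conflict.
Steps 9,10: B(r=y,w=y) vs A(r=-,w=x). No conflict.
Steps 10,11: A(x = 3) vs C(x = x * 2). RACE on x (W-W).
Steps 11,12: C(x = x * 2) vs B(x = x + 4). RACE on x (W-W).
First conflict at steps 1,2.

Answer: yes 1 2 x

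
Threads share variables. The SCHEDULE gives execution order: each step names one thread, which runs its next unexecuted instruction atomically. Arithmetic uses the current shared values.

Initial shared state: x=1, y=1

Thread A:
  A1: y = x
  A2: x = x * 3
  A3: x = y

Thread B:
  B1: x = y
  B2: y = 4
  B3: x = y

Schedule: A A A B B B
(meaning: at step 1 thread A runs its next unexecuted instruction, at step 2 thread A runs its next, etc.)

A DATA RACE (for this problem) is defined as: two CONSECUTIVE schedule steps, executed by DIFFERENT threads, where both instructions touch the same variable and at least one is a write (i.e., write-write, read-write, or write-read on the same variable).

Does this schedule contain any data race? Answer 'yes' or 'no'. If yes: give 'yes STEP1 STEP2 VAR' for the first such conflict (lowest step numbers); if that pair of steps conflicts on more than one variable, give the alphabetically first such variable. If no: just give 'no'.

Answer: yes 3 4 x

Derivation:
Steps 1,2: same thread (A). No race.
Steps 2,3: same thread (A). No race.
Steps 3,4: A(x = y) vs B(x = y). RACE on x (W-W).
Steps 4,5: same thread (B). No race.
Steps 5,6: same thread (B). No race.
First conflict at steps 3,4.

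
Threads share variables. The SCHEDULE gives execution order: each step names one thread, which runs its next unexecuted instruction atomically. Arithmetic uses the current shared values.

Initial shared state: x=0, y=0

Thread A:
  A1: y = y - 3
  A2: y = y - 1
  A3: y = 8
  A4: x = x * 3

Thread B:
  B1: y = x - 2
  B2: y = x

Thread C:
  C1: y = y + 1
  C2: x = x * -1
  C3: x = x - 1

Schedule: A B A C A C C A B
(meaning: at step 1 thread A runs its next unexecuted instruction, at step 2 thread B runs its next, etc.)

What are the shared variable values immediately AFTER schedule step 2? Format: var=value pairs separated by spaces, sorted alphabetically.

Step 1: thread A executes A1 (y = y - 3). Shared: x=0 y=-3. PCs: A@1 B@0 C@0
Step 2: thread B executes B1 (y = x - 2). Shared: x=0 y=-2. PCs: A@1 B@1 C@0

Answer: x=0 y=-2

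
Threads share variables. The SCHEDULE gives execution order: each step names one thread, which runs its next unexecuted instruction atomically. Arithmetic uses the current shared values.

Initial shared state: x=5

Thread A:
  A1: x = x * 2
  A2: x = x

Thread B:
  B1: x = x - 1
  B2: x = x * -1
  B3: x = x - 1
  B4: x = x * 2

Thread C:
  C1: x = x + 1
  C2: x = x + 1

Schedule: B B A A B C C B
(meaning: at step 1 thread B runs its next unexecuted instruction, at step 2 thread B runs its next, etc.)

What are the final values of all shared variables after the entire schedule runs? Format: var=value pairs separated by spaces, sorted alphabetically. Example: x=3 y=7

Answer: x=-14

Derivation:
Step 1: thread B executes B1 (x = x - 1). Shared: x=4. PCs: A@0 B@1 C@0
Step 2: thread B executes B2 (x = x * -1). Shared: x=-4. PCs: A@0 B@2 C@0
Step 3: thread A executes A1 (x = x * 2). Shared: x=-8. PCs: A@1 B@2 C@0
Step 4: thread A executes A2 (x = x). Shared: x=-8. PCs: A@2 B@2 C@0
Step 5: thread B executes B3 (x = x - 1). Shared: x=-9. PCs: A@2 B@3 C@0
Step 6: thread C executes C1 (x = x + 1). Shared: x=-8. PCs: A@2 B@3 C@1
Step 7: thread C executes C2 (x = x + 1). Shared: x=-7. PCs: A@2 B@3 C@2
Step 8: thread B executes B4 (x = x * 2). Shared: x=-14. PCs: A@2 B@4 C@2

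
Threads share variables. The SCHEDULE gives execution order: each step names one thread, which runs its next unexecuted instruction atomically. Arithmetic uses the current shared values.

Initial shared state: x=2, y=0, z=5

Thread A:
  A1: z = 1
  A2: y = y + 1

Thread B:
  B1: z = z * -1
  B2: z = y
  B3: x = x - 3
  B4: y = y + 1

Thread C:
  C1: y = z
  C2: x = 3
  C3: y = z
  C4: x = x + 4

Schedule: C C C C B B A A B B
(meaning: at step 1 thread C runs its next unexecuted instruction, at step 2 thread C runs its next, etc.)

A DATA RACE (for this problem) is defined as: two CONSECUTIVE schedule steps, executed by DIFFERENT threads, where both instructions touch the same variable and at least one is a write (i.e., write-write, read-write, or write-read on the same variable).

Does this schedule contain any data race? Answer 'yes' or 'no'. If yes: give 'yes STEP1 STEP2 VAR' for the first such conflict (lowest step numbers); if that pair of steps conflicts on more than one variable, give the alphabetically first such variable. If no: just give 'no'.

Steps 1,2: same thread (C). No race.
Steps 2,3: same thread (C). No race.
Steps 3,4: same thread (C). No race.
Steps 4,5: C(r=x,w=x) vs B(r=z,w=z). No conflict.
Steps 5,6: same thread (B). No race.
Steps 6,7: B(z = y) vs A(z = 1). RACE on z (W-W).
Steps 7,8: same thread (A). No race.
Steps 8,9: A(r=y,w=y) vs B(r=x,w=x). No conflict.
Steps 9,10: same thread (B). No race.
First conflict at steps 6,7.

Answer: yes 6 7 z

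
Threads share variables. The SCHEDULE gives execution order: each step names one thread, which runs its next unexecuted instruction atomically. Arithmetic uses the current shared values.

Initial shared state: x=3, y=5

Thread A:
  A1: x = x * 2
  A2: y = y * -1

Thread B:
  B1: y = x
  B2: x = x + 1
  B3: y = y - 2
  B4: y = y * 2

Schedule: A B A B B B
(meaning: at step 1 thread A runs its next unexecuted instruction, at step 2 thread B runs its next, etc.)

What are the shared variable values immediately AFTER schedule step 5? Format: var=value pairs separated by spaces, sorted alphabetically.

Answer: x=7 y=-8

Derivation:
Step 1: thread A executes A1 (x = x * 2). Shared: x=6 y=5. PCs: A@1 B@0
Step 2: thread B executes B1 (y = x). Shared: x=6 y=6. PCs: A@1 B@1
Step 3: thread A executes A2 (y = y * -1). Shared: x=6 y=-6. PCs: A@2 B@1
Step 4: thread B executes B2 (x = x + 1). Shared: x=7 y=-6. PCs: A@2 B@2
Step 5: thread B executes B3 (y = y - 2). Shared: x=7 y=-8. PCs: A@2 B@3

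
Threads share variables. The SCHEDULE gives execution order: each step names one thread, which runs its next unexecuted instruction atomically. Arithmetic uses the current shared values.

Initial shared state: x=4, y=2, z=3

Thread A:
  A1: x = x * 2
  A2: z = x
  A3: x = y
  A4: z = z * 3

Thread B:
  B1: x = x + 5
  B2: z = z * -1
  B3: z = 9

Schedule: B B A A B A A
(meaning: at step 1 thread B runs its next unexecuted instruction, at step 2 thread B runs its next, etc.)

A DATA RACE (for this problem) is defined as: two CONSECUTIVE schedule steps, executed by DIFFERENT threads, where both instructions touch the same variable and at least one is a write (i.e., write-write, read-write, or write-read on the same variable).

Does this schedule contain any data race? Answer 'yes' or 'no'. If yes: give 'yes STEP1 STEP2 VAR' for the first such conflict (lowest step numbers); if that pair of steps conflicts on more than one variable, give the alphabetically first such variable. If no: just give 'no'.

Steps 1,2: same thread (B). No race.
Steps 2,3: B(r=z,w=z) vs A(r=x,w=x). No conflict.
Steps 3,4: same thread (A). No race.
Steps 4,5: A(z = x) vs B(z = 9). RACE on z (W-W).
Steps 5,6: B(r=-,w=z) vs A(r=y,w=x). No conflict.
Steps 6,7: same thread (A). No race.
First conflict at steps 4,5.

Answer: yes 4 5 z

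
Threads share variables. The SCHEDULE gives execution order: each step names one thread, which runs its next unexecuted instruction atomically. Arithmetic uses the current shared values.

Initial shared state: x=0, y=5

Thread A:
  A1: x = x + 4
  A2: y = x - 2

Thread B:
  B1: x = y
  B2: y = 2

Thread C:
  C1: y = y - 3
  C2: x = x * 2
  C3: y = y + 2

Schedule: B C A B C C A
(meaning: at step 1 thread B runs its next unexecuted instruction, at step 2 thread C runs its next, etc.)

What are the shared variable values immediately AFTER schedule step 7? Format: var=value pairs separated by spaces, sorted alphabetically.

Answer: x=18 y=16

Derivation:
Step 1: thread B executes B1 (x = y). Shared: x=5 y=5. PCs: A@0 B@1 C@0
Step 2: thread C executes C1 (y = y - 3). Shared: x=5 y=2. PCs: A@0 B@1 C@1
Step 3: thread A executes A1 (x = x + 4). Shared: x=9 y=2. PCs: A@1 B@1 C@1
Step 4: thread B executes B2 (y = 2). Shared: x=9 y=2. PCs: A@1 B@2 C@1
Step 5: thread C executes C2 (x = x * 2). Shared: x=18 y=2. PCs: A@1 B@2 C@2
Step 6: thread C executes C3 (y = y + 2). Shared: x=18 y=4. PCs: A@1 B@2 C@3
Step 7: thread A executes A2 (y = x - 2). Shared: x=18 y=16. PCs: A@2 B@2 C@3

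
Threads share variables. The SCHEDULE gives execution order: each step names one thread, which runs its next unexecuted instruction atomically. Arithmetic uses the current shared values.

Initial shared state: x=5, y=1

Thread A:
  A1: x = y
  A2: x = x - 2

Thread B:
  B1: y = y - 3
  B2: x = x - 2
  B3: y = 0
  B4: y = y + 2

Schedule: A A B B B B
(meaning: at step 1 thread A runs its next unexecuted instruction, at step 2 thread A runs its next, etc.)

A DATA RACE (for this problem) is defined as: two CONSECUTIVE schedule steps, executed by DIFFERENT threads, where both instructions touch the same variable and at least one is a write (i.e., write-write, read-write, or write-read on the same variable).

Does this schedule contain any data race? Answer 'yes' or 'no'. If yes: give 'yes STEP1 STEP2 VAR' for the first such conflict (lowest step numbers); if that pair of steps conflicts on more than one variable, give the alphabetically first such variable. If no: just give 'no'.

Answer: no

Derivation:
Steps 1,2: same thread (A). No race.
Steps 2,3: A(r=x,w=x) vs B(r=y,w=y). No conflict.
Steps 3,4: same thread (B). No race.
Steps 4,5: same thread (B). No race.
Steps 5,6: same thread (B). No race.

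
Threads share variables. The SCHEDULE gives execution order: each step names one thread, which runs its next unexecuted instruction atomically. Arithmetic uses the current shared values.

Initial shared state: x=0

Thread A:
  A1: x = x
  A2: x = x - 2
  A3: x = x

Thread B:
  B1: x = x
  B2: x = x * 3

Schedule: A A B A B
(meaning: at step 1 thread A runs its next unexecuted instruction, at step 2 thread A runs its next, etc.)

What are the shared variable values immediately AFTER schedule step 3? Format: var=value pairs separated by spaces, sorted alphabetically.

Step 1: thread A executes A1 (x = x). Shared: x=0. PCs: A@1 B@0
Step 2: thread A executes A2 (x = x - 2). Shared: x=-2. PCs: A@2 B@0
Step 3: thread B executes B1 (x = x). Shared: x=-2. PCs: A@2 B@1

Answer: x=-2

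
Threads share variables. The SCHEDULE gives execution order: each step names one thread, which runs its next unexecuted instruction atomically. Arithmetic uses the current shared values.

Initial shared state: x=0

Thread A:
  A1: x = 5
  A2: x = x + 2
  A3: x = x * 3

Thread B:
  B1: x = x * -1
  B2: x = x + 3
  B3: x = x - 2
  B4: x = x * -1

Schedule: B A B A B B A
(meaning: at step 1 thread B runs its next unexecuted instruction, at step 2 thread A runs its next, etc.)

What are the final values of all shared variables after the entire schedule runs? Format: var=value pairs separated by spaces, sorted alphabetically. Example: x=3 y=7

Step 1: thread B executes B1 (x = x * -1). Shared: x=0. PCs: A@0 B@1
Step 2: thread A executes A1 (x = 5). Shared: x=5. PCs: A@1 B@1
Step 3: thread B executes B2 (x = x + 3). Shared: x=8. PCs: A@1 B@2
Step 4: thread A executes A2 (x = x + 2). Shared: x=10. PCs: A@2 B@2
Step 5: thread B executes B3 (x = x - 2). Shared: x=8. PCs: A@2 B@3
Step 6: thread B executes B4 (x = x * -1). Shared: x=-8. PCs: A@2 B@4
Step 7: thread A executes A3 (x = x * 3). Shared: x=-24. PCs: A@3 B@4

Answer: x=-24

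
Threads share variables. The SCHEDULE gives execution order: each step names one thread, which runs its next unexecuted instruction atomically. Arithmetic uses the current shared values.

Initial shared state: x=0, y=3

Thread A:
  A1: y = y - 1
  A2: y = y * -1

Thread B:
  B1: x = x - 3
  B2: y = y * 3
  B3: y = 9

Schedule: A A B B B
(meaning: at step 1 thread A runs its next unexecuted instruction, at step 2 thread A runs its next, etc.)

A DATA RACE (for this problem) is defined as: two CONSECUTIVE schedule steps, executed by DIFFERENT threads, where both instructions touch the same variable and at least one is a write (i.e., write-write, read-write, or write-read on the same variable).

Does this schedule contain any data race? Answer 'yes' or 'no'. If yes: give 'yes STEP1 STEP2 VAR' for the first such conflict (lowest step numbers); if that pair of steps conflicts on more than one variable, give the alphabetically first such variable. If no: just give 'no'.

Steps 1,2: same thread (A). No race.
Steps 2,3: A(r=y,w=y) vs B(r=x,w=x). No conflict.
Steps 3,4: same thread (B). No race.
Steps 4,5: same thread (B). No race.

Answer: no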